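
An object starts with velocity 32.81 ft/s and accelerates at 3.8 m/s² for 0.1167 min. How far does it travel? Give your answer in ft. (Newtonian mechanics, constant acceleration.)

v₀ = 32.81 ft/s × 0.3048 = 10.0005 m/s
t = 0.1167 min × 60.0 = 7.002 s
d = v₀ × t + ½ × a × t² = 10.0005 × 7.002 + 0.5 × 3.8 × 7.002² = 163.177 m
d = 163.177 m / 0.3048 = 535.4 ft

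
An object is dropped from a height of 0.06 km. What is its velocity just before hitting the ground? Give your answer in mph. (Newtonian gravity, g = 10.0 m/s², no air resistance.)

h = 0.06 km × 1000.0 = 60.0 m
v = √(2gh) = √(2 × 10.0 × 60.0) = 34.641 m/s
v = 34.641 m/s / 0.44704 = 77.49 mph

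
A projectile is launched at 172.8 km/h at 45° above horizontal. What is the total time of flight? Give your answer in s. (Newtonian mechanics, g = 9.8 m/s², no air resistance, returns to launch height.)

v₀ = 172.8 km/h × 0.2777777777777778 = 48.0 m/s
T = 2 × v₀ × sin(θ) / g = 2 × 48.0 × sin(45°) / 9.8 = 2 × 48.0 × 0.707107 / 9.8 = 6.927 s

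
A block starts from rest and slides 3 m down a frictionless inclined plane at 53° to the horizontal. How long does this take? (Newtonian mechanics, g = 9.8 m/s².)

a = g sin(θ) = 9.8 × sin(53°) = 7.8266 m/s²
t = √(2d/a) = √(2 × 3 / 7.8266) = 0.88 s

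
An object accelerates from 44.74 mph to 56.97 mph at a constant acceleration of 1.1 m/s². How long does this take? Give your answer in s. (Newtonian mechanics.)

v₀ = 44.74 mph × 0.44704 = 20.0006 m/s
v = 56.97 mph × 0.44704 = 25.4679 m/s
t = (v - v₀) / a = (25.4679 - 20.0006) / 1.1 = 4.97 s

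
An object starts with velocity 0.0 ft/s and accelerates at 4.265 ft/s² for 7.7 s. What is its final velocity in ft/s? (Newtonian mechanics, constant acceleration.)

v₀ = 0.0 ft/s × 0.3048 = 0.0 m/s
a = 4.265 ft/s² × 0.3048 = 1.29997 m/s²
v = v₀ + a × t = 0.0 + 1.29997 × 7.7 = 10.0098 m/s
v = 10.0098 m/s / 0.3048 = 32.84 ft/s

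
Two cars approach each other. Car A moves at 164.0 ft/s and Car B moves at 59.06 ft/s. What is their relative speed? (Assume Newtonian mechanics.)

v_rel = v_A + v_B = 164.0 + 59.06 = 223.06 ft/s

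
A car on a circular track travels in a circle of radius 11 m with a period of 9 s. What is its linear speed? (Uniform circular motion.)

v = 2πr/T = 2π×11/9 = 7.68 m/s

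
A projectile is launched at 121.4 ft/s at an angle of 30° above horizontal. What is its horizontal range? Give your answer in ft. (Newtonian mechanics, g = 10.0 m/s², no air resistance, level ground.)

v₀ = 121.4 ft/s × 0.3048 = 37.0027 m/s
R = v₀² × sin(2θ) / g = 37.0027² × sin(2 × 30°) / 10.0 = 1369.2 × 0.866025 / 10.0 = 118.576 m
R = 118.576 m / 0.3048 = 389.0 ft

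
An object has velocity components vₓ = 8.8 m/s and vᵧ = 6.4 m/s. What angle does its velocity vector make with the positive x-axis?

θ = arctan(vᵧ/vₓ) = arctan(6.4/8.8) = 36.03°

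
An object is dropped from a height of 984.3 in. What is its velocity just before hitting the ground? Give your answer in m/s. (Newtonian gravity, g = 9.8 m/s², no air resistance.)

h = 984.3 in × 0.0254 = 25.0012 m
v = √(2gh) = √(2 × 9.8 × 25.0012) = 22.14 m/s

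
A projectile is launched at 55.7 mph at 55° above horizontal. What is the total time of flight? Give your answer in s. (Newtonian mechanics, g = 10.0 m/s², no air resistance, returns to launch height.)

v₀ = 55.7 mph × 0.44704 = 24.9001 m/s
T = 2 × v₀ × sin(θ) / g = 2 × 24.9001 × sin(55°) / 10.0 = 2 × 24.9001 × 0.819152 / 10.0 = 4.079 s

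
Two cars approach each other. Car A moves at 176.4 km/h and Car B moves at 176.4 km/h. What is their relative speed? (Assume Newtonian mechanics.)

v_rel = v_A + v_B = 176.4 + 176.4 = 352.8 km/h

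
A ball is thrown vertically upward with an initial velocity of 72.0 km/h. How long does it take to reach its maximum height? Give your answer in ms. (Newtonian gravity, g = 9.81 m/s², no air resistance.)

v₀ = 72.0 km/h × 0.2777777777777778 = 20.0 m/s
t_up = v₀ / g = 20.0 / 9.81 = 2.03874 s
t_up = 2.03874 s / 0.001 = 2039 ms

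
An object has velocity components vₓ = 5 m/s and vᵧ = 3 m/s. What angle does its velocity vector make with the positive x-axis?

θ = arctan(vᵧ/vₓ) = arctan(3/5) = 30.96°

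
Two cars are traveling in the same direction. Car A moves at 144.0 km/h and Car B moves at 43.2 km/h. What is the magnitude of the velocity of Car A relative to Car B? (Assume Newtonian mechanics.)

v_rel = |v_A - v_B| = |144.0 - 43.2| = 100.8 km/h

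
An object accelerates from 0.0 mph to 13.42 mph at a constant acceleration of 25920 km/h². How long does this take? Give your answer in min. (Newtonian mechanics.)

v₀ = 0.0 mph × 0.44704 = 0.0 m/s
v = 13.42 mph × 0.44704 = 5.99928 m/s
a = 25920 km/h² × 7.716049382716049e-05 = 2.0 m/s²
t = (v - v₀) / a = (5.99928 - 0.0) / 2.0 = 2.99964 s
t = 2.99964 s / 60.0 = 0.04999 min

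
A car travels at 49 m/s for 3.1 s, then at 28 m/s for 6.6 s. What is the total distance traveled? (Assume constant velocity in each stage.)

d₁ = v₁t₁ = 49 × 3.1 = 151.9 m
d₂ = v₂t₂ = 28 × 6.6 = 184.8 m
d_total = 151.9 + 184.8 = 336.7 m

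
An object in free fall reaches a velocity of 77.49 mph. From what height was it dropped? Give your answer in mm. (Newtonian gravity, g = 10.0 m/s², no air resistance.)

v = 77.49 mph × 0.44704 = 34.6411 m/s
h = v² / (2g) = 34.6411² / (2 × 10.0) = 60.0003 m
h = 60.0003 m / 0.001 = 60000 mm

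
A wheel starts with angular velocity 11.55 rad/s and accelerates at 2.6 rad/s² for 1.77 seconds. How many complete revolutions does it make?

θ = ω₀t + ½αt² = 11.55×1.77 + ½×2.6×1.77² = 24.51627 rad
Total revolutions = θ/(2π) = 24.51627/(2π) = 3.9
Complete revolutions = ⌊3.9⌋ = 3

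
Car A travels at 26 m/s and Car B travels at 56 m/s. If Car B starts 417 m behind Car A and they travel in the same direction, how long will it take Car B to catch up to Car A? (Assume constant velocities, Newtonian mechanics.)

Relative speed: v_rel = 56 - 26 = 30 m/s
Time to catch: t = d₀/v_rel = 417/30 = 13.9 s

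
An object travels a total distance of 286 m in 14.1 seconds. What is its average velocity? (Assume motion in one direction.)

v_avg = Δd / Δt = 286 / 14.1 = 20.28 m/s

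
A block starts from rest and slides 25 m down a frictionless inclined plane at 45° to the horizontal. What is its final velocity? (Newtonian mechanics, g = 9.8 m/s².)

a = g sin(θ) = 9.8 × sin(45°) = 6.9296 m/s²
v = √(2ad) = √(2 × 6.9296 × 25) = 18.61 m/s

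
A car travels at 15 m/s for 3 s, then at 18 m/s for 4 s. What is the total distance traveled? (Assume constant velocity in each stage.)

d₁ = v₁t₁ = 15 × 3 = 45 m
d₂ = v₂t₂ = 18 × 4 = 72 m
d_total = 45 + 72 = 117 m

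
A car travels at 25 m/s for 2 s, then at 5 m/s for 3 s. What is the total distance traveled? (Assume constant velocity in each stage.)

d₁ = v₁t₁ = 25 × 2 = 50 m
d₂ = v₂t₂ = 5 × 3 = 15 m
d_total = 50 + 15 = 65 m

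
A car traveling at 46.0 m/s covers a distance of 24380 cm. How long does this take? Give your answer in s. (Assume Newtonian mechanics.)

d = 24380 cm × 0.01 = 243.8 m
t = d / v = 243.8 / 46.0 = 5.3 s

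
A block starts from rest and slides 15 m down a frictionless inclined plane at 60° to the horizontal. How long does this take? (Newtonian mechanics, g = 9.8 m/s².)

a = g sin(θ) = 9.8 × sin(60°) = 8.487 m/s²
t = √(2d/a) = √(2 × 15 / 8.487) = 1.88 s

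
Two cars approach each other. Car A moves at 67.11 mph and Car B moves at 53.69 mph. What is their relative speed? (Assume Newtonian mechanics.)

v_rel = v_A + v_B = 67.11 + 53.69 = 120.8 mph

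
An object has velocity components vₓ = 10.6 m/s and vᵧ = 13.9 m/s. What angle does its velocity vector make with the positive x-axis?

θ = arctan(vᵧ/vₓ) = arctan(13.9/10.6) = 52.67°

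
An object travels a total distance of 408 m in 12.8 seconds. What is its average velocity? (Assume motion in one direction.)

v_avg = Δd / Δt = 408 / 12.8 = 31.88 m/s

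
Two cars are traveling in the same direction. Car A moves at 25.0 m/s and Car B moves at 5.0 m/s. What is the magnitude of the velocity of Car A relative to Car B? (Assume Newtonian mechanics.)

v_rel = |v_A - v_B| = |25.0 - 5.0| = 20.0 m/s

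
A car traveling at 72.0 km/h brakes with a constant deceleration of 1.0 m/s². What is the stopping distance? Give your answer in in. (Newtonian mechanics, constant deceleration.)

v₀ = 72.0 km/h × 0.2777777777777778 = 20.0 m/s
d = v₀² / (2a) = 20.0² / (2 × 1.0) = 400.0 / 2.0 = 200.0 m
d = 200.0 m / 0.0254 = 7874 in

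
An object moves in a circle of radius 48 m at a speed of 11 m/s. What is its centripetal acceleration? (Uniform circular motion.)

a_c = v²/r = 11²/48 = 121/48 = 2.52 m/s²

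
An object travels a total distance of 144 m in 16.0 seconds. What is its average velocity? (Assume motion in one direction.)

v_avg = Δd / Δt = 144 / 16.0 = 9.0 m/s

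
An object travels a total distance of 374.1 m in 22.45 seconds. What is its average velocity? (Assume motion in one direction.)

v_avg = Δd / Δt = 374.1 / 22.45 = 16.66 m/s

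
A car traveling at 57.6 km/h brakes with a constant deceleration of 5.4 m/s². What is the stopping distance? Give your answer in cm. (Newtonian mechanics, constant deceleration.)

v₀ = 57.6 km/h × 0.2777777777777778 = 16.0 m/s
d = v₀² / (2a) = 16.0² / (2 × 5.4) = 256.0 / 10.8 = 23.7037 m
d = 23.7037 m / 0.01 = 2370 cm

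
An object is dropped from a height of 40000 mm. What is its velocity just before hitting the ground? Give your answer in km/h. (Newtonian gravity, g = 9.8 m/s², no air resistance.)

h = 40000 mm × 0.001 = 40.0 m
v = √(2gh) = √(2 × 9.8 × 40.0) = 28.0 m/s
v = 28.0 m/s / 0.2777777777777778 = 100.8 km/h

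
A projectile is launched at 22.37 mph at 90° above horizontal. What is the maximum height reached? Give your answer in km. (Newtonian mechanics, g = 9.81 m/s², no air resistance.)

v₀ = 22.37 mph × 0.44704 = 10.0003 m/s
H = v₀² × sin²(θ) / (2g) = 10.0003² × sin(90°)² / (2 × 9.81) = 100.006 × 1.0 / 19.62 = 5.09715 m
H = 5.09715 m / 1000.0 = 0.005097 km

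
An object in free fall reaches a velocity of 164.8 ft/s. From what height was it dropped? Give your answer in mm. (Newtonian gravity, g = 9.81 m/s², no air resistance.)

v = 164.8 ft/s × 0.3048 = 50.231 m/s
h = v² / (2g) = 50.231² / (2 × 9.81) = 128.601 m
h = 128.601 m / 0.001 = 128600 mm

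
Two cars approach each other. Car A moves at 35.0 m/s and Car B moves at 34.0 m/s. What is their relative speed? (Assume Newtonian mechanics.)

v_rel = v_A + v_B = 35.0 + 34.0 = 69.0 m/s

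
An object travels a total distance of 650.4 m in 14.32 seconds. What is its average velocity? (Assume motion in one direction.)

v_avg = Δd / Δt = 650.4 / 14.32 = 45.42 m/s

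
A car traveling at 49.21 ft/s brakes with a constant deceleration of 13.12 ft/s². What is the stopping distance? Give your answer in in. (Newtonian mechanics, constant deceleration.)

v₀ = 49.21 ft/s × 0.3048 = 14.9992 m/s
a = 13.12 ft/s² × 0.3048 = 3.99898 m/s²
d = v₀² / (2a) = 14.9992² / (2 × 3.99898) = 224.976 / 7.99796 = 28.1292 m
d = 28.1292 m / 0.0254 = 1107 in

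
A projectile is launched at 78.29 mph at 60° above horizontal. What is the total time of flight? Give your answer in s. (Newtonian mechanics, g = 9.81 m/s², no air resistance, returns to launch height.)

v₀ = 78.29 mph × 0.44704 = 34.9988 m/s
T = 2 × v₀ × sin(θ) / g = 2 × 34.9988 × sin(60°) / 9.81 = 2 × 34.9988 × 0.866025 / 9.81 = 6.179 s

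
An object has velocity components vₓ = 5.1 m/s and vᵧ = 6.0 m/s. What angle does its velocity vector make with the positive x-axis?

θ = arctan(vᵧ/vₓ) = arctan(6.0/5.1) = 49.64°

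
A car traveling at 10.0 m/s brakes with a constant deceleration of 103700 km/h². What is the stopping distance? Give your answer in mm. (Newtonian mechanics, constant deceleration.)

a = 103700 km/h² × 7.716049382716049e-05 = 8.00154 m/s²
d = v₀² / (2a) = 10.0² / (2 × 8.00154) = 100.0 / 16.0031 = 6.24879 m
d = 6.24879 m / 0.001 = 6249 mm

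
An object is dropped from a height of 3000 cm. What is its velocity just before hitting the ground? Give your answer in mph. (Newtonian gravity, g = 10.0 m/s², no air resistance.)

h = 3000 cm × 0.01 = 30.0 m
v = √(2gh) = √(2 × 10.0 × 30.0) = 24.4949 m/s
v = 24.4949 m/s / 0.44704 = 54.79 mph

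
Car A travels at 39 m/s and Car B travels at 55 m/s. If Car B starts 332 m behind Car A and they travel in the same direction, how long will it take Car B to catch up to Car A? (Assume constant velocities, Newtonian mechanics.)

Relative speed: v_rel = 55 - 39 = 16 m/s
Time to catch: t = d₀/v_rel = 332/16 = 20.75 s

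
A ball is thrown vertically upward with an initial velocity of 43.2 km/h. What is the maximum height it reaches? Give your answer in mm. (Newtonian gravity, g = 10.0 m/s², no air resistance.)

v₀ = 43.2 km/h × 0.2777777777777778 = 12.0 m/s
h_max = v₀² / (2g) = 12.0² / (2 × 10.0) = 144.0 / 20.0 = 7.2 m
h_max = 7.2 m / 0.001 = 7200 mm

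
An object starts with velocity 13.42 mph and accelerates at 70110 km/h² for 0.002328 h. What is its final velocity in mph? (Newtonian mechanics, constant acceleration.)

v₀ = 13.42 mph × 0.44704 = 5.99928 m/s
a = 70110 km/h² × 7.716049382716049e-05 = 5.40972 m/s²
t = 0.002328 h × 3600.0 = 8.3808 s
v = v₀ + a × t = 5.99928 + 5.40972 × 8.3808 = 51.3371 m/s
v = 51.3371 m/s / 0.44704 = 114.8 mph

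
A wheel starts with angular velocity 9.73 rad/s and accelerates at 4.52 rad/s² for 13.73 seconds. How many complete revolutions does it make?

θ = ω₀t + ½αt² = 9.73×13.73 + ½×4.52×13.73² = 559.632054 rad
Total revolutions = θ/(2π) = 559.632054/(2π) = 89.07
Complete revolutions = ⌊89.07⌋ = 89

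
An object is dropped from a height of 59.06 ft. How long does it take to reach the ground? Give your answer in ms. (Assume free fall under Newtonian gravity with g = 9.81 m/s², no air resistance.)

h = 59.06 ft × 0.3048 = 18.0015 m
t = √(2h/g) = √(2 × 18.0015 / 9.81) = 1.91573 s
t = 1.91573 s / 0.001 = 1916 ms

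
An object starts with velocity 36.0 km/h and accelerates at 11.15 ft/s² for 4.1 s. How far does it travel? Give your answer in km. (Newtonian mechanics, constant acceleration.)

v₀ = 36.0 km/h × 0.2777777777777778 = 10.0 m/s
a = 11.15 ft/s² × 0.3048 = 3.39852 m/s²
d = v₀ × t + ½ × a × t² = 10.0 × 4.1 + 0.5 × 3.39852 × 4.1² = 69.5646 m
d = 69.5646 m / 1000.0 = 0.06956 km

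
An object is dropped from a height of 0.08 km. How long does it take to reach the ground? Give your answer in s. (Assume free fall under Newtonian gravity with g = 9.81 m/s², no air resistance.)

h = 0.08 km × 1000.0 = 80.0 m
t = √(2h/g) = √(2 × 80.0 / 9.81) = 4.039 s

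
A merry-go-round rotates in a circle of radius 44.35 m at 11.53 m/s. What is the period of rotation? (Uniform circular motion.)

T = 2πr/v = 2π×44.35/11.53 = 24.17 s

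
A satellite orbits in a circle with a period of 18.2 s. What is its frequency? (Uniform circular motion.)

f = 1/T = 1/18.2 = 0.0549 Hz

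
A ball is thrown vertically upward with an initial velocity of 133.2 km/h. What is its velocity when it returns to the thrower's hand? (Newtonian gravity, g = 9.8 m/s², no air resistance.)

By conservation of energy (no air resistance), the ball returns to the throw height with the same speed as launch, but directed downward.
|v_ground| = v₀ = 133.2 km/h
v_ground = 133.2 km/h (downward)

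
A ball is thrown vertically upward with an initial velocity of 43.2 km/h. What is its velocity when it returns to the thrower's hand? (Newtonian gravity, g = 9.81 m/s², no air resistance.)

By conservation of energy (no air resistance), the ball returns to the throw height with the same speed as launch, but directed downward.
|v_ground| = v₀ = 43.2 km/h
v_ground = 43.2 km/h (downward)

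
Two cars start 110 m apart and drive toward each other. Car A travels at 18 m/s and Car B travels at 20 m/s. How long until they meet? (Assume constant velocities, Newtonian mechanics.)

Combined speed: v_combined = 18 + 20 = 38 m/s
Time to meet: t = d/v_combined = 110/38 = 2.89 s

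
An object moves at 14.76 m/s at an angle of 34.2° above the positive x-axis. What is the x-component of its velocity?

vₓ = v cos(θ) = 14.76 × cos(34.2°) = 12.21 m/s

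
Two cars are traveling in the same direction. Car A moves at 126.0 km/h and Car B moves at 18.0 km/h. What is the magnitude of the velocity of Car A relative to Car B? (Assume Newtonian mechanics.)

v_rel = |v_A - v_B| = |126.0 - 18.0| = 108.0 km/h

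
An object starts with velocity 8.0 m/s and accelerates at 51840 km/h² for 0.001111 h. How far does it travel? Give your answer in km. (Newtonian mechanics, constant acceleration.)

a = 51840 km/h² × 7.716049382716049e-05 = 4.0 m/s²
t = 0.001111 h × 3600.0 = 3.9996 s
d = v₀ × t + ½ × a × t² = 8.0 × 3.9996 + 0.5 × 4.0 × 3.9996² = 63.9904 m
d = 63.9904 m / 1000.0 = 0.06399 km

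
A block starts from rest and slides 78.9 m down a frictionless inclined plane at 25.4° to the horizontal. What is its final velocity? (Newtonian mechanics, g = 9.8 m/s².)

a = g sin(θ) = 9.8 × sin(25.4°) = 4.2036 m/s²
v = √(2ad) = √(2 × 4.2036 × 78.9) = 25.76 m/s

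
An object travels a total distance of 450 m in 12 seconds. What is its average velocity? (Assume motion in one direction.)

v_avg = Δd / Δt = 450 / 12 = 37.5 m/s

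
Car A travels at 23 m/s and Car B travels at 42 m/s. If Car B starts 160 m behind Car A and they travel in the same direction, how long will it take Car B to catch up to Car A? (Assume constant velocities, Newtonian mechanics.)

Relative speed: v_rel = 42 - 23 = 19 m/s
Time to catch: t = d₀/v_rel = 160/19 = 8.42 s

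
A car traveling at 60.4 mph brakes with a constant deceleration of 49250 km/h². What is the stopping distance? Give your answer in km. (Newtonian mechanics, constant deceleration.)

v₀ = 60.4 mph × 0.44704 = 27.0012 m/s
a = 49250 km/h² × 7.716049382716049e-05 = 3.80015 m/s²
d = v₀² / (2a) = 27.0012² / (2 × 3.80015) = 729.065 / 7.6003 = 95.9258 m
d = 95.9258 m / 1000.0 = 0.09593 km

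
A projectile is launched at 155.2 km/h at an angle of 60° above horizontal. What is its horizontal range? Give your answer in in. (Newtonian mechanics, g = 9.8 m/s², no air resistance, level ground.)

v₀ = 155.2 km/h × 0.2777777777777778 = 43.1111 m/s
R = v₀² × sin(2θ) / g = 43.1111² × sin(2 × 60°) / 9.8 = 1858.57 × 0.866025 / 9.8 = 164.242 m
R = 164.242 m / 0.0254 = 6466 in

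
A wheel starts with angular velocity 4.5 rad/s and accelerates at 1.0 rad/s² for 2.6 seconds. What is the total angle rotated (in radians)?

θ = ω₀t + ½αt² = 4.5×2.6 + ½×1.0×2.6² = 15.08 rad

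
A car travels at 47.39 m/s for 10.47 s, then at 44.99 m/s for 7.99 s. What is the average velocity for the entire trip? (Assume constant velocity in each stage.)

d₁ = v₁t₁ = 47.39 × 10.47 = 496.1733 m
d₂ = v₂t₂ = 44.99 × 7.99 = 359.4701 m
d_total = 855.6434 m, t_total = 18.46 s
v_avg = d_total/t_total = 855.6434/18.46 = 46.35 m/s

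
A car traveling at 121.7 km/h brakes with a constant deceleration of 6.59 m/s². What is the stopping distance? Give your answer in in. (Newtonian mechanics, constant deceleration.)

v₀ = 121.7 km/h × 0.2777777777777778 = 33.8056 m/s
d = v₀² / (2a) = 33.8056² / (2 × 6.59) = 1142.82 / 13.18 = 86.7086 m
d = 86.7086 m / 0.0254 = 3414 in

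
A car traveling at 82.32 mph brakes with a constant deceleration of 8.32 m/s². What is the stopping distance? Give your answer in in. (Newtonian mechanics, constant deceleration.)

v₀ = 82.32 mph × 0.44704 = 36.8003 m/s
d = v₀² / (2a) = 36.8003² / (2 × 8.32) = 1354.26 / 16.64 = 81.3858 m
d = 81.3858 m / 0.0254 = 3204 in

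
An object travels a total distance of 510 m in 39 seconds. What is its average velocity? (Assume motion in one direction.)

v_avg = Δd / Δt = 510 / 39 = 13.08 m/s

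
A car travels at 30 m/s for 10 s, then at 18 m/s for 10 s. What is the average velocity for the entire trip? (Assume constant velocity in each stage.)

d₁ = v₁t₁ = 30 × 10 = 300 m
d₂ = v₂t₂ = 18 × 10 = 180 m
d_total = 480 m, t_total = 20 s
v_avg = d_total/t_total = 480/20 = 24.0 m/s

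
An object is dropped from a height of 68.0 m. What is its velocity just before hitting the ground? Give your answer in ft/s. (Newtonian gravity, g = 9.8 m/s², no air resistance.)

v = √(2gh) = √(2 × 9.8 × 68.0) = 36.5075 m/s
v = 36.5075 m/s / 0.3048 = 119.8 ft/s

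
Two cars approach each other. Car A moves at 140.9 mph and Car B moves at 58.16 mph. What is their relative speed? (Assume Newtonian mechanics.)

v_rel = v_A + v_B = 140.9 + 58.16 = 199.06 mph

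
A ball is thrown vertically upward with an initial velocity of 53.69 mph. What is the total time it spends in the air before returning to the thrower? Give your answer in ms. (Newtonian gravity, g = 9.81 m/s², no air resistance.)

v₀ = 53.69 mph × 0.44704 = 24.0016 m/s
t_total = 2 × v₀ / g = 2 × 24.0016 / 9.81 = 4.89329 s
t_total = 4.89329 s / 0.001 = 4893 ms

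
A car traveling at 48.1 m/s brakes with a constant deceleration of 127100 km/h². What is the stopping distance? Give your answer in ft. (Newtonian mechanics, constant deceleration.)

a = 127100 km/h² × 7.716049382716049e-05 = 9.8071 m/s²
d = v₀² / (2a) = 48.1² / (2 × 9.8071) = 2313.61 / 19.6142 = 117.956 m
d = 117.956 m / 0.3048 = 387.0 ft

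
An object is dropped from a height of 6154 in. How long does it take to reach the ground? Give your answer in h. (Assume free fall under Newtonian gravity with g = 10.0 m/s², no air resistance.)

h = 6154 in × 0.0254 = 156.312 m
t = √(2h/g) = √(2 × 156.312 / 10.0) = 5.59128 s
t = 5.59128 s / 3600.0 = 0.001553 h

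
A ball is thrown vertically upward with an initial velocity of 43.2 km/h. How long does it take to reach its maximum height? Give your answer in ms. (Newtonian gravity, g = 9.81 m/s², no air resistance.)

v₀ = 43.2 km/h × 0.2777777777777778 = 12.0 m/s
t_up = v₀ / g = 12.0 / 9.81 = 1.22324 s
t_up = 1.22324 s / 0.001 = 1223 ms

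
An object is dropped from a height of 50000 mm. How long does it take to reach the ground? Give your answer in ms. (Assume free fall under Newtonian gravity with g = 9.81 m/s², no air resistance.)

h = 50000 mm × 0.001 = 50.0 m
t = √(2h/g) = √(2 × 50.0 / 9.81) = 3.19275 s
t = 3.19275 s / 0.001 = 3193 ms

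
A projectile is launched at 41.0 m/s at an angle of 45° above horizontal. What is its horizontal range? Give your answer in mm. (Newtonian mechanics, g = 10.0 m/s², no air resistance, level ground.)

R = v₀² × sin(2θ) / g = 41.0² × sin(2 × 45°) / 10.0 = 1681.0 × 1.0 / 10.0 = 168.1 m
R = 168.1 m / 0.001 = 168100 mm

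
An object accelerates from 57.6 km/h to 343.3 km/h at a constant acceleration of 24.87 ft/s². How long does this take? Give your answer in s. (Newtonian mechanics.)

v₀ = 57.6 km/h × 0.2777777777777778 = 16.0 m/s
v = 343.3 km/h × 0.2777777777777778 = 95.3611 m/s
a = 24.87 ft/s² × 0.3048 = 7.58038 m/s²
t = (v - v₀) / a = (95.3611 - 16.0) / 7.58038 = 10.47 s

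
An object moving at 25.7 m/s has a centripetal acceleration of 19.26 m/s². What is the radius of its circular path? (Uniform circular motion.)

r = v²/a_c = 25.7²/19.26 = 34.29 m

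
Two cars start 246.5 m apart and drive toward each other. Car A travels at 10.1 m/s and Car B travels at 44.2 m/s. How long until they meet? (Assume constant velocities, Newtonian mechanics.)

Combined speed: v_combined = 10.1 + 44.2 = 54.3 m/s
Time to meet: t = d/v_combined = 246.5/54.3 = 4.54 s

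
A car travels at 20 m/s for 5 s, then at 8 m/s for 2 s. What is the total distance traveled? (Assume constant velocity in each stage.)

d₁ = v₁t₁ = 20 × 5 = 100 m
d₂ = v₂t₂ = 8 × 2 = 16 m
d_total = 100 + 16 = 116 m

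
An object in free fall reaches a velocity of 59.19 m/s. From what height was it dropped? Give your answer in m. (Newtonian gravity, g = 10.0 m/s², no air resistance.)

h = v² / (2g) = 59.19² / (2 × 10.0) = 175.2 m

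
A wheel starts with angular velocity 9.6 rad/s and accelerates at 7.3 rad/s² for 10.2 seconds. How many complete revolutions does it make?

θ = ω₀t + ½αt² = 9.6×10.2 + ½×7.3×10.2² = 477.666 rad
Total revolutions = θ/(2π) = 477.666/(2π) = 76.02
Complete revolutions = ⌊76.02⌋ = 76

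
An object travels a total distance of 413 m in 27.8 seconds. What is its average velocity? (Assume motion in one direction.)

v_avg = Δd / Δt = 413 / 27.8 = 14.86 m/s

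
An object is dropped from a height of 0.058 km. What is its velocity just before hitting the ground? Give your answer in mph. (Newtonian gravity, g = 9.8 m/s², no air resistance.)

h = 0.058 km × 1000.0 = 58.0 m
v = √(2gh) = √(2 × 9.8 × 58.0) = 33.7165 m/s
v = 33.7165 m/s / 0.44704 = 75.42 mph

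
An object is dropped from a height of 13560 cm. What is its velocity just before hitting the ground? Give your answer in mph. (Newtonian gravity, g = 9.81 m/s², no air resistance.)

h = 13560 cm × 0.01 = 135.6 m
v = √(2gh) = √(2 × 9.81 × 135.6) = 51.5798 m/s
v = 51.5798 m/s / 0.44704 = 115.4 mph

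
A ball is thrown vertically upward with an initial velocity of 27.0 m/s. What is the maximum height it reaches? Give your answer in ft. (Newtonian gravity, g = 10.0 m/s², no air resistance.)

h_max = v₀² / (2g) = 27.0² / (2 × 10.0) = 729.0 / 20.0 = 36.45 m
h_max = 36.45 m / 0.3048 = 119.6 ft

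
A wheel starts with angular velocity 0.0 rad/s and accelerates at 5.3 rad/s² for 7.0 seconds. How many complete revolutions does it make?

θ = ω₀t + ½αt² = 0.0×7.0 + ½×5.3×7.0² = 129.85 rad
Total revolutions = θ/(2π) = 129.85/(2π) = 20.67
Complete revolutions = ⌊20.67⌋ = 20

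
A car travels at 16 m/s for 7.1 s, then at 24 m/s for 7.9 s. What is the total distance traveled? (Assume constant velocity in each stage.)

d₁ = v₁t₁ = 16 × 7.1 = 113.6 m
d₂ = v₂t₂ = 24 × 7.9 = 189.6 m
d_total = 113.6 + 189.6 = 303.2 m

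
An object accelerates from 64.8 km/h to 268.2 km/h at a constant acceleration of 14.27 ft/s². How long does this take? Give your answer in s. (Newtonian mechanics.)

v₀ = 64.8 km/h × 0.2777777777777778 = 18.0 m/s
v = 268.2 km/h × 0.2777777777777778 = 74.5 m/s
a = 14.27 ft/s² × 0.3048 = 4.3495 m/s²
t = (v - v₀) / a = (74.5 - 18.0) / 4.3495 = 12.99 s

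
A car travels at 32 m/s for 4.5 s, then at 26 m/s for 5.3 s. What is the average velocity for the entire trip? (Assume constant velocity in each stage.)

d₁ = v₁t₁ = 32 × 4.5 = 144.0 m
d₂ = v₂t₂ = 26 × 5.3 = 137.8 m
d_total = 281.8 m, t_total = 9.8 s
v_avg = d_total/t_total = 281.8/9.8 = 28.76 m/s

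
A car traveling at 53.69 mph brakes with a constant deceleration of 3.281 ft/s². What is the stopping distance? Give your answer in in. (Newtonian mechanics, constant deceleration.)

v₀ = 53.69 mph × 0.44704 = 24.0016 m/s
a = 3.281 ft/s² × 0.3048 = 1.00005 m/s²
d = v₀² / (2a) = 24.0016² / (2 × 1.00005) = 576.077 / 2.0001 = 288.024 m
d = 288.024 m / 0.0254 = 11340 in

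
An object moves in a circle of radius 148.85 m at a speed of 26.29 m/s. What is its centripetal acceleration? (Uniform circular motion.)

a_c = v²/r = 26.29²/148.85 = 691.1641/148.85 = 4.64 m/s²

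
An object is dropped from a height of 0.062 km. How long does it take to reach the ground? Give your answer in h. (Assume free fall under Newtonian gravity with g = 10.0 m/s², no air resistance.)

h = 0.062 km × 1000.0 = 62.0 m
t = √(2h/g) = √(2 × 62.0 / 10.0) = 3.52136 s
t = 3.52136 s / 3600.0 = 0.0009782 h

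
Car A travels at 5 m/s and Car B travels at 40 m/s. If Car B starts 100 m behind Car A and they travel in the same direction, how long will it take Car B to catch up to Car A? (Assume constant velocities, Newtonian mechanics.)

Relative speed: v_rel = 40 - 5 = 35 m/s
Time to catch: t = d₀/v_rel = 100/35 = 2.86 s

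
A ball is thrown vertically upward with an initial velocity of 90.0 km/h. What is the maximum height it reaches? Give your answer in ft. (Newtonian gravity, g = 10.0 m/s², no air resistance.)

v₀ = 90.0 km/h × 0.2777777777777778 = 25.0 m/s
h_max = v₀² / (2g) = 25.0² / (2 × 10.0) = 625.0 / 20.0 = 31.25 m
h_max = 31.25 m / 0.3048 = 102.5 ft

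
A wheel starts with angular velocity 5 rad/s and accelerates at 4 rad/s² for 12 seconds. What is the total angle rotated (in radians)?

θ = ω₀t + ½αt² = 5×12 + ½×4×12² = 348.0 rad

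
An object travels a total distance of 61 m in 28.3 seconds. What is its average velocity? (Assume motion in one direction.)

v_avg = Δd / Δt = 61 / 28.3 = 2.16 m/s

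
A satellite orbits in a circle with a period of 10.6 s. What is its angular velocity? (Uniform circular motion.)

ω = 2π/T = 2π/10.6 = 0.5928 rad/s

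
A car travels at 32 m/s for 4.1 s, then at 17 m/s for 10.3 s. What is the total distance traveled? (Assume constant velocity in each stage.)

d₁ = v₁t₁ = 32 × 4.1 = 131.2 m
d₂ = v₂t₂ = 17 × 10.3 = 175.1 m
d_total = 131.2 + 175.1 = 306.3 m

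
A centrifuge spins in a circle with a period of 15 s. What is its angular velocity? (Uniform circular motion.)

ω = 2π/T = 2π/15 = 0.4189 rad/s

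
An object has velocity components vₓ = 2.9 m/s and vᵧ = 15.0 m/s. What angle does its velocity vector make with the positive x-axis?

θ = arctan(vᵧ/vₓ) = arctan(15.0/2.9) = 79.06°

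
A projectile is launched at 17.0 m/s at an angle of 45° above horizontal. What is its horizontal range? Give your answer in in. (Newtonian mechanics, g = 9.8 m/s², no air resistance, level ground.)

R = v₀² × sin(2θ) / g = 17.0² × sin(2 × 45°) / 9.8 = 289.0 × 1.0 / 9.8 = 29.4898 m
R = 29.4898 m / 0.0254 = 1161 in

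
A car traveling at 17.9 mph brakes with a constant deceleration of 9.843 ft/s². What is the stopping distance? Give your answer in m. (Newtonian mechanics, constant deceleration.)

v₀ = 17.9 mph × 0.44704 = 8.00202 m/s
a = 9.843 ft/s² × 0.3048 = 3.00015 m/s²
d = v₀² / (2a) = 8.00202² / (2 × 3.00015) = 64.0323 / 6.0003 = 10.67 m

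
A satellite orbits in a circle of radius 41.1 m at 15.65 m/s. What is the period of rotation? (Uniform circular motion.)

T = 2πr/v = 2π×41.1/15.65 = 16.5 s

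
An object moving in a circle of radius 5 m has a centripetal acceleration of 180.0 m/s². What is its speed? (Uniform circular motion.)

v = √(a_c × r) = √(180.0 × 5) = 30.0 m/s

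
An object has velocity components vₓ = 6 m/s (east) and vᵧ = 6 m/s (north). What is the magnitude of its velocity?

|v| = √(vₓ² + vᵧ²) = √(6² + 6²) = √(72) = 8.49 m/s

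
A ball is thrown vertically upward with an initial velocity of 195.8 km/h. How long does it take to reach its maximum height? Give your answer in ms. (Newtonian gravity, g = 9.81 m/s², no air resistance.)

v₀ = 195.8 km/h × 0.2777777777777778 = 54.3889 m/s
t_up = v₀ / g = 54.3889 / 9.81 = 5.54423 s
t_up = 5.54423 s / 0.001 = 5544 ms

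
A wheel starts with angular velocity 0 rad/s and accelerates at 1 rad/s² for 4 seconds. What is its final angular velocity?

ω = ω₀ + αt = 0 + 1 × 4 = 4 rad/s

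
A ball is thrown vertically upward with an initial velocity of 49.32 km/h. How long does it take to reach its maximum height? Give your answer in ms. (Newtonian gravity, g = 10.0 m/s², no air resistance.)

v₀ = 49.32 km/h × 0.2777777777777778 = 13.7 m/s
t_up = v₀ / g = 13.7 / 10.0 = 1.37 s
t_up = 1.37 s / 0.001 = 1370 ms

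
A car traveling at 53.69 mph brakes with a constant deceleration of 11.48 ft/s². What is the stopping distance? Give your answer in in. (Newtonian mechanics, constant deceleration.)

v₀ = 53.69 mph × 0.44704 = 24.0016 m/s
a = 11.48 ft/s² × 0.3048 = 3.4991 m/s²
d = v₀² / (2a) = 24.0016² / (2 × 3.4991) = 576.077 / 6.9982 = 82.3179 m
d = 82.3179 m / 0.0254 = 3241 in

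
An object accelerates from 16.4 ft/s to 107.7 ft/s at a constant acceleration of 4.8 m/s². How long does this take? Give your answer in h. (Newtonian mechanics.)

v₀ = 16.4 ft/s × 0.3048 = 4.99872 m/s
v = 107.7 ft/s × 0.3048 = 32.827 m/s
t = (v - v₀) / a = (32.827 - 4.99872) / 4.8 = 5.79756 s
t = 5.79756 s / 3600.0 = 0.00161 h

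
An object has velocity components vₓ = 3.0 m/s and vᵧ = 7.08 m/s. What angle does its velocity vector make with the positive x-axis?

θ = arctan(vᵧ/vₓ) = arctan(7.08/3.0) = 67.04°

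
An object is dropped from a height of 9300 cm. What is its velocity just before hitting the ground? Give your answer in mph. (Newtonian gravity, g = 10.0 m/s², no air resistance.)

h = 9300 cm × 0.01 = 93.0 m
v = √(2gh) = √(2 × 10.0 × 93.0) = 43.1277 m/s
v = 43.1277 m/s / 0.44704 = 96.47 mph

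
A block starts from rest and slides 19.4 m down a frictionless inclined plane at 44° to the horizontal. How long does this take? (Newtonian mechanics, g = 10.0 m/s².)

a = g sin(θ) = 10.0 × sin(44°) = 6.9466 m/s²
t = √(2d/a) = √(2 × 19.4 / 6.9466) = 2.36 s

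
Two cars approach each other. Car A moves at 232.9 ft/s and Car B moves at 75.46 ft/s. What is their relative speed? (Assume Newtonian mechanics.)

v_rel = v_A + v_B = 232.9 + 75.46 = 308.36 ft/s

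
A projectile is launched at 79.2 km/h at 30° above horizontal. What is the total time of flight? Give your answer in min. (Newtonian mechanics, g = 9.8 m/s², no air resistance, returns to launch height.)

v₀ = 79.2 km/h × 0.2777777777777778 = 22.0 m/s
T = 2 × v₀ × sin(θ) / g = 2 × 22.0 × sin(30°) / 9.8 = 2 × 22.0 × 0.5 / 9.8 = 2.2449 s
T = 2.2449 s / 60.0 = 0.03741 min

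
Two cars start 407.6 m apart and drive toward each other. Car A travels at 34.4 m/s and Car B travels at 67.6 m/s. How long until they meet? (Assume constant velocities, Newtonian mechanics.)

Combined speed: v_combined = 34.4 + 67.6 = 102.0 m/s
Time to meet: t = d/v_combined = 407.6/102.0 = 4.0 s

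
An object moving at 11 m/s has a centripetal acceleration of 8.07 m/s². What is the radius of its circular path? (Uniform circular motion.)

r = v²/a_c = 11²/8.07 = 14.99 m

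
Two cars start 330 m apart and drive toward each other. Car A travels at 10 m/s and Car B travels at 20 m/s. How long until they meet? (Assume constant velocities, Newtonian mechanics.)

Combined speed: v_combined = 10 + 20 = 30 m/s
Time to meet: t = d/v_combined = 330/30 = 11.0 s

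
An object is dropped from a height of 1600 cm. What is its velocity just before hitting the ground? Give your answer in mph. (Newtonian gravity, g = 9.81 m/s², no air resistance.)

h = 1600 cm × 0.01 = 16.0 m
v = √(2gh) = √(2 × 9.81 × 16.0) = 17.7178 m/s
v = 17.7178 m/s / 0.44704 = 39.63 mph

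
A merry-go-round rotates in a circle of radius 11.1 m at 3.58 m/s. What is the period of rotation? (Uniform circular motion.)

T = 2πr/v = 2π×11.1/3.58 = 19.48 s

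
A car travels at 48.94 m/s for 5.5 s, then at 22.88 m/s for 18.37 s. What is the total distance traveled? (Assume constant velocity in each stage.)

d₁ = v₁t₁ = 48.94 × 5.5 = 269.17 m
d₂ = v₂t₂ = 22.88 × 18.37 = 420.3056 m
d_total = 269.17 + 420.3056 = 689.48 m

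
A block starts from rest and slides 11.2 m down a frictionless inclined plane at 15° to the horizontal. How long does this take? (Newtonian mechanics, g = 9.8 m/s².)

a = g sin(θ) = 9.8 × sin(15°) = 2.5364 m/s²
t = √(2d/a) = √(2 × 11.2 / 2.5364) = 2.97 s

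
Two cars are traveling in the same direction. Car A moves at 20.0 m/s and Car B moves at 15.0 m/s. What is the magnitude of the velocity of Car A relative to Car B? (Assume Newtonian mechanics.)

v_rel = |v_A - v_B| = |20.0 - 15.0| = 5.0 m/s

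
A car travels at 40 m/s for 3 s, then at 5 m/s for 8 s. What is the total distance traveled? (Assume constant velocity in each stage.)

d₁ = v₁t₁ = 40 × 3 = 120 m
d₂ = v₂t₂ = 5 × 8 = 40 m
d_total = 120 + 40 = 160 m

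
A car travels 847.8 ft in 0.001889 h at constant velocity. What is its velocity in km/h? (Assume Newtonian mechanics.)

d = 847.8 ft × 0.3048 = 258.409 m
t = 0.001889 h × 3600.0 = 6.8004 s
v = d / t = 258.409 / 6.8004 = 37.9991 m/s
v = 37.9991 m/s / 0.2777777777777778 = 136.8 km/h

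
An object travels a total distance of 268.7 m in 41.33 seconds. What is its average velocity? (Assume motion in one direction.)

v_avg = Δd / Δt = 268.7 / 41.33 = 6.5 m/s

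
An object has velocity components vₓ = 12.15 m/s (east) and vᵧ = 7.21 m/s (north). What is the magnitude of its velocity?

|v| = √(vₓ² + vᵧ²) = √(12.15² + 7.21²) = √(199.6066) = 14.13 m/s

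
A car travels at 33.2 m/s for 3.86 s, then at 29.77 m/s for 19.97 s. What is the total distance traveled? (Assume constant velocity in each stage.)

d₁ = v₁t₁ = 33.2 × 3.86 = 128.152 m
d₂ = v₂t₂ = 29.77 × 19.97 = 594.5069 m
d_total = 128.152 + 594.5069 = 722.66 m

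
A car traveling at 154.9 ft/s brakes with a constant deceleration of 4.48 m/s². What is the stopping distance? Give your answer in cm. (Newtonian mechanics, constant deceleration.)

v₀ = 154.9 ft/s × 0.3048 = 47.2135 m/s
d = v₀² / (2a) = 47.2135² / (2 × 4.48) = 2229.11 / 8.96 = 248.785 m
d = 248.785 m / 0.01 = 24880 cm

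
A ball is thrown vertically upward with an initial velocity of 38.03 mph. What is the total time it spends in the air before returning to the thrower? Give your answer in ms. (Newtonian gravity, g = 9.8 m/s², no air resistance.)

v₀ = 38.03 mph × 0.44704 = 17.0009 m/s
t_total = 2 × v₀ / g = 2 × 17.0009 / 9.8 = 3.46957 s
t_total = 3.46957 s / 0.001 = 3470 ms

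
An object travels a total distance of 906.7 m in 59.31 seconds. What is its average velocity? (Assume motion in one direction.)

v_avg = Δd / Δt = 906.7 / 59.31 = 15.29 m/s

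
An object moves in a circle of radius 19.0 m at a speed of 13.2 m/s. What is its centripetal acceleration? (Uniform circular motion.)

a_c = v²/r = 13.2²/19.0 = 174.24/19.0 = 9.17 m/s²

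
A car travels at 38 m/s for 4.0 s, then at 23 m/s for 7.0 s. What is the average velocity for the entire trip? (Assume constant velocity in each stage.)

d₁ = v₁t₁ = 38 × 4.0 = 152.0 m
d₂ = v₂t₂ = 23 × 7.0 = 161.0 m
d_total = 313.0 m, t_total = 11.0 s
v_avg = d_total/t_total = 313.0/11.0 = 28.45 m/s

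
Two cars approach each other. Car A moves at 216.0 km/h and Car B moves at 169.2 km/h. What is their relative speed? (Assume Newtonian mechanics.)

v_rel = v_A + v_B = 216.0 + 169.2 = 385.2 km/h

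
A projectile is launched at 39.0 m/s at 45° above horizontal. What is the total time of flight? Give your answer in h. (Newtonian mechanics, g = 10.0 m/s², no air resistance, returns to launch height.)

T = 2 × v₀ × sin(θ) / g = 2 × 39.0 × sin(45°) / 10.0 = 2 × 39.0 × 0.707107 / 10.0 = 5.51543 s
T = 5.51543 s / 3600.0 = 0.001532 h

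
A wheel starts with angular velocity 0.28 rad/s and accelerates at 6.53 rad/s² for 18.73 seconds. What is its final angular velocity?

ω = ω₀ + αt = 0.28 + 6.53 × 18.73 = 122.59 rad/s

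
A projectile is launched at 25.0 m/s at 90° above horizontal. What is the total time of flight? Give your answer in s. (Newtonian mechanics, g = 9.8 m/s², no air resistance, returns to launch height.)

T = 2 × v₀ × sin(θ) / g = 2 × 25.0 × sin(90°) / 9.8 = 2 × 25.0 × 1.0 / 9.8 = 5.102 s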